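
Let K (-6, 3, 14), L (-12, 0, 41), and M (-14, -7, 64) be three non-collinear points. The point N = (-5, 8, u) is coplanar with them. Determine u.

A normal to the plane is n = KL × KM = (120, 84, 36).
N lies in the plane iff n · KN = 0.
This gives (36)u + (36) = 0, so u = -1.

-1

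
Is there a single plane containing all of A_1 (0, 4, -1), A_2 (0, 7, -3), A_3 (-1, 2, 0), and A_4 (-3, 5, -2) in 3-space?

A normal to the plane through A_1, A_2, A_3 is n = A_1A_2 × A_1A_3 = (-1, 2, 3).
The plane has equation n·P = 5. For A_4: n·A_4 = 7.
7 ≠ 5, so A_4 is off the plane.

No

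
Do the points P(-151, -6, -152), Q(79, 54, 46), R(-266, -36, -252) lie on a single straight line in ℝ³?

PQ = (230, 60, 198), PR = (-115, -30, -100).
PQ × PR = (-60, 230, 0).
The cross product is nonzero, so the points do not lie on one line.

No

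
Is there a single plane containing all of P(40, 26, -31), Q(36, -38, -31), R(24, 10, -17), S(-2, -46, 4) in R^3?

A normal to the plane through P, Q, R is n = PQ × PR = (-896, 56, -960).
The plane has equation n·X = -4624. For S: n·S = -4624.
Equal, so S lies in the plane and all four are coplanar.

Yes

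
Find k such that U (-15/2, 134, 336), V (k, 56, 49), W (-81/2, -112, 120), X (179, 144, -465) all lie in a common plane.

32

Coplanarity ⇔ det[UV; UW; UX] = 0.
Expanding, this is linear in k: (199206)k + (-6374592) = 0.
So k = 32.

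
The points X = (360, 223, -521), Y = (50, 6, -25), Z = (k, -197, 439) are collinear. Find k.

Direction XY = (-310, -217, 496). From the y-coordinate of Z, the parameter along the line is τ = (-197 − 223)/(-217) = 60/31.
Then k = 360 + 60/31·(-310) = -240.

-240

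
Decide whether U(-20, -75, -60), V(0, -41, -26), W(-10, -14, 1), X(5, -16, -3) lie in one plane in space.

A normal to the plane through U, V, W is n = UV × UW = (0, -880, 880).
The plane has equation n·P = 13200. For X: n·X = 11440.
11440 ≠ 13200, so X is off the plane.

No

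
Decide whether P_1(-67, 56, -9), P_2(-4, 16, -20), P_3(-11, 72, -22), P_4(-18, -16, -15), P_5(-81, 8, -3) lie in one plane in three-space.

Yes

The plane through P_1, P_2, P_3 has normal n = P_1P_2 × P_1P_3 = (696, 203, 3248) and equation n·P = -64496.
Checking the remaining points: n·P_4 = -64496, n·P_5 = -64496.
All equal -64496, so all 5 points lie in one plane.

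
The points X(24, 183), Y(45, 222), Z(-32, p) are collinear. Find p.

79

The three points are collinear iff det[XY; XZ] = 0.
This determinant is linear in p: (21)p + (-1659) = 0, so p = 79.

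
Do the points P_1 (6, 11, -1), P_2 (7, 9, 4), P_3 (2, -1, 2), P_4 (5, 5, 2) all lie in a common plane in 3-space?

A normal to the plane through P_1, P_2, P_3 is n = P_1P_2 × P_1P_3 = (54, -23, -20).
The plane has equation n·P = 91. For P_4: n·P_4 = 115.
115 ≠ 91, so P_4 is off the plane.

No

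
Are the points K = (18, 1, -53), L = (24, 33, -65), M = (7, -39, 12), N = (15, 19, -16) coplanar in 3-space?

A normal to the plane through K, L, M is n = KL × KM = (1600, -258, 112).
The plane has equation n·P = 22606. For N: n·N = 17306.
17306 ≠ 22606, so N is off the plane.

No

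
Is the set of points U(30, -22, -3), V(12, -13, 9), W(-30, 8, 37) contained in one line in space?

Yes

UV = (-18, 9, 12), UW = (-60, 30, 40).
Each component of UW is 10/3 times the corresponding component of UV, so UW = 10/3·UV and the points are collinear.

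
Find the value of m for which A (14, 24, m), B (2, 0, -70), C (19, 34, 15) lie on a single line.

Direction BC = (17, 34, 85). From the x-coordinate of A, the parameter along the line is τ = (14 − 2)/17 = 12/17.
Then m = (-70) + 12/17·(85) = -10.

-10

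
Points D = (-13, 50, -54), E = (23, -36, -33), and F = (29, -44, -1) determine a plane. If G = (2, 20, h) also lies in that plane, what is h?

The plane through D, E, F has equation −2584x − 1026y + 228z = -30020.
Substituting G: (228)h + (-25688) = -30020, so h = -19.

-19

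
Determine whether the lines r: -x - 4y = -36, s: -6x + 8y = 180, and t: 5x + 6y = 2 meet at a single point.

The three lines meet at one point iff the augmented coefficient matrix [aᵢ bᵢ cᵢ] has rank < 3, i.e. its determinant vanishes.
Here the determinant is 152.
Nonzero, so no common point exists.

No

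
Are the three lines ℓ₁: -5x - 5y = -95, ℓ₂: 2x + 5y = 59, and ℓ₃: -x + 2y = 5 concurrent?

Lines aᵢx + bᵢy = cᵢ with pairwise distinct directions are concurrent exactly when det[aᵢ bᵢ cᵢ] = 0.
Here the determinant is -45.
Nonzero, so no common point exists.

No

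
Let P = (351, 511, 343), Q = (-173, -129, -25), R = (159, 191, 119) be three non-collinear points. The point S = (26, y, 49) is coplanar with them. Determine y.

51

Coplanarity requires PQ · (PR × PS) = 0.
PQ = (-524, -640, -368), PR = (-192, -320, -224); the triple product is linear in y with coefficient -46720 and constant term 2382720.
Setting it to zero: y = 51.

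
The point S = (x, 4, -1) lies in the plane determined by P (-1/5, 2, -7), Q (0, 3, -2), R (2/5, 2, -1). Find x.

The plane through P, Q, R has equation 6x + (9/5)y − (3/5)z = 33/5.
Substituting S: (6)x + (39/5) = 33/5, so x = -1/5.

-1/5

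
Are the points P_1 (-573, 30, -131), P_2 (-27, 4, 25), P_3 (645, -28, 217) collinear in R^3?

Yes

P_1P_2 = (546, -26, 156), P_1P_3 = (1218, -58, 348).
P_1P_2 × P_1P_3 = (0, 0, 0).
The cross product vanishes, so the three points are collinear.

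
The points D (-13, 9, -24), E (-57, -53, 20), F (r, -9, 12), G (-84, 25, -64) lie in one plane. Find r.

41

Normal to plane DEG: n = (1776, -4884, -5106); plane equation n·P = 55500.
Requiring n·F = 55500: (1776)r + (-17316) = 55500.
So r = 41.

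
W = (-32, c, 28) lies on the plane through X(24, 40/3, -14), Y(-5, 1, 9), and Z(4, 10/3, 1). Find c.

Coplanarity requires XY · (XZ × XW) = 0.
XY = (-29, -37/3, 23), XZ = (-20, -10, 15); the triple product is linear in c with coefficient -25 and constant term -1100/3.
Setting it to zero: c = -44/3.

-44/3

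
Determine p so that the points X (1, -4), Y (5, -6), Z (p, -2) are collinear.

-3

The three points are collinear iff det[XY; XZ] = 0.
This determinant is linear in p: (2)p + (6) = 0, so p = -3.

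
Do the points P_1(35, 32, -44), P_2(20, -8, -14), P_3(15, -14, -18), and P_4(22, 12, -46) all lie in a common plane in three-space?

Yes

With P_1 as base: P_1P_2 = (-15, -40, 30), P_1P_3 = (-20, -46, 26), P_1P_4 = (-13, -20, -2).
P_1P_3 × P_1P_4 = (612, -378, -198).
P_1P_2 · (P_1P_3 × P_1P_4) = 0.
The scalar triple product vanishes, so the four points are coplanar.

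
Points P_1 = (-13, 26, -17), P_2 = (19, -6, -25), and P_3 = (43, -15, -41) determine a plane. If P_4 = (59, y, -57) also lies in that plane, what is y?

A normal to the plane is n = P_1P_2 × P_1P_3 = (440, 320, 480).
P_4 lies in the plane iff n · P_1P_4 = 0.
This gives (320)y + (4160) = 0, so y = -13.

-13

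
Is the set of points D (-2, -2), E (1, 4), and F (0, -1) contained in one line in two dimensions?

No

DE = (3, 6), DF = (2, 1).
Twice the signed area of △DEF is (3)(1) − (6)(2) = -9.
The area is nonzero, so the three points are not collinear.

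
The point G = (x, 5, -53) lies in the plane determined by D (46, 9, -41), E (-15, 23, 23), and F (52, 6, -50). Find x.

54

A normal to the plane is n = DE × DF = (66, -165, 99).
G lies in the plane iff n · DG = 0.
This gives (66)x + (-3564) = 0, so x = 54.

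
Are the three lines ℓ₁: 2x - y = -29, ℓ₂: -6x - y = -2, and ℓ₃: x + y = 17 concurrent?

No

Intersecting ℓ₁ and ℓ₂: solving the 2×2 system gives (x, y) = (-27/8, 89/4).
Substitute into ℓ₃: (1)(-27/8) + (1)(89/4) = 151/8.
But ℓ₃ requires 17 ≠ 151/8, so the three lines have no common point.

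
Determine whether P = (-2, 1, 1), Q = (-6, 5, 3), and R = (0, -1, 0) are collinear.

Yes

PQ = (-4, 4, 2), PR = (2, -2, -1).
PQ × PR = (0, 0, 0).
The cross product vanishes, so the three points are collinear.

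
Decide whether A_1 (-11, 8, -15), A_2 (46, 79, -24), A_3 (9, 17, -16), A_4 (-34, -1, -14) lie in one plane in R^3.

With A_1 as base: A_1A_2 = (57, 71, -9), A_1A_3 = (20, 9, -1), A_1A_4 = (-23, -9, 1).
A_1A_3 × A_1A_4 = (0, 3, 27).
A_1A_2 · (A_1A_3 × A_1A_4) = -30.
Since -30 ≠ 0, the four points are not coplanar.

No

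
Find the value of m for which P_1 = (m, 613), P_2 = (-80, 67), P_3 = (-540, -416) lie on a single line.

440

Collinearity: (P_1 − P_2) must be parallel to (P_3 − P_2) = (-460, -483).
Cross-multiplying the components: (m − (-80))·(-483) = (546)·(-460).
Solving gives m = 440.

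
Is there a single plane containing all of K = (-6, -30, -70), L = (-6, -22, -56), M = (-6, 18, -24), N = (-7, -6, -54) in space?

A normal to the plane through K, L, M is n = KL × KM = (-304, 0, 0).
The plane has equation n·P = 1824. For N: n·N = 2128.
2128 ≠ 1824, so N is off the plane.

No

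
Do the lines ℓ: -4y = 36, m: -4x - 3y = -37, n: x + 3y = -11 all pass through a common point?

Lines aᵢx + bᵢy = cᵢ with pairwise distinct directions are concurrent exactly when det[aᵢ bᵢ cᵢ] = 0.
Here the determinant is 0.
It vanishes, so the lines are concurrent at (16, -9).

Yes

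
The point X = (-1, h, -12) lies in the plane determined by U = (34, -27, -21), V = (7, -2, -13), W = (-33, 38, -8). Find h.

6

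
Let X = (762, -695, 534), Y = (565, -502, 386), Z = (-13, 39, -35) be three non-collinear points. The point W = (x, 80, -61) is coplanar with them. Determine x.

-32

The plane through X, Y, Z has equation −1185x + 2607y + 4977z = -57117.
Substituting W: (-1185)x + (-95037) = -57117, so x = -32.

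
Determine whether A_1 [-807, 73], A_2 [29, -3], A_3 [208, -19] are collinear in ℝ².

No

A_1A_2 = (836, -76), A_1A_3 = (1015, -92).
Twice the signed area of △A_1A_2A_3 is (836)(-92) − (-76)(1015) = 228.
The area is nonzero, so the three points are not collinear.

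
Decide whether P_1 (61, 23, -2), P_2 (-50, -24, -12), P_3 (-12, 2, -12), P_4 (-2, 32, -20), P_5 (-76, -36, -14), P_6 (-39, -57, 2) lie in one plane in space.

Yes

The plane through P_1, P_2, P_3 has normal n = P_1P_2 × P_1P_3 = (260, -380, -1100) and equation n·P = 9320.
Checking the remaining points: n·P_4 = 9320, n·P_5 = 9320, n·P_6 = 9320.
All equal 9320, so all 6 points lie in one plane.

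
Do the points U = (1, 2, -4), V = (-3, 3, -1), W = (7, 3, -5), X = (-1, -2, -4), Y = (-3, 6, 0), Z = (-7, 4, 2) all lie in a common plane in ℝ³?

The plane through U, V, W has normal n = UV × UW = (-4, 14, -10) and equation n·P = 64.
Checking the remaining points: n·X = 16, n·Y = 96, n·Z = 64.
Since n·X = 16 ≠ 64, X is off the plane and the points are not all coplanar.

No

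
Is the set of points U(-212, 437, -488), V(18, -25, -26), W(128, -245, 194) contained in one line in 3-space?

No

UV = (230, -462, 462), UW = (340, -682, 682).
Comparing components 3 and 1: (462)(340) − (230)(682) = 220 ≠ 0, so UV and UW are not parallel and the points are not collinear.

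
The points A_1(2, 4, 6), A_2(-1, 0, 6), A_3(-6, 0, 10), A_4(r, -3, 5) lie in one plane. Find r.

The points are coplanar iff A_1A_2 · (A_1A_3 × A_1A_4) = 0.
Expanding, this is linear in r: (-16)r + (-32) = 0.
So r = -2.

-2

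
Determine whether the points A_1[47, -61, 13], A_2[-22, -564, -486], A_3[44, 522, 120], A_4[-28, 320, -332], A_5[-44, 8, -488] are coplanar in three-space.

No

The plane through A_1, A_2, A_3 has normal n = A_1A_2 × A_1A_3 = (237096, 8880, -41736) and equation n·P = 10059264.
Checking the remaining points: n·A_4 = 10059264, n·A_5 = 10005984.
Since n·A_5 = 10005984 ≠ 10059264, A_5 is off the plane and the points are not all coplanar.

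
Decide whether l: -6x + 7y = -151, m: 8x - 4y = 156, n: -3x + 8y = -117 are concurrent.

No

The three lines meet at one point iff the augmented coefficient matrix [aᵢ bᵢ cᵢ] has rank < 3, i.e. its determinant vanishes.
Here the determinant is 104.
Nonzero, so no common point exists.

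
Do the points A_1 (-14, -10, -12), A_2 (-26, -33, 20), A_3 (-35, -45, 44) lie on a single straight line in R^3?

A_1A_2 = (-12, -23, 32), A_1A_3 = (-21, -35, 56).
A_1A_2 × A_1A_3 = (-168, 0, -63).
The cross product is nonzero, so the points do not lie on one line.

No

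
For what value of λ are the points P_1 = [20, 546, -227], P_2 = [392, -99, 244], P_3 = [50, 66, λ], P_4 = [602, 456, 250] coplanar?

The points are coplanar iff P_1P_2 · (P_1P_3 × P_1P_4) = 0.
Expanding, this is linear in λ: (-341910)λ + (-23249880) = 0.
So λ = -68.

-68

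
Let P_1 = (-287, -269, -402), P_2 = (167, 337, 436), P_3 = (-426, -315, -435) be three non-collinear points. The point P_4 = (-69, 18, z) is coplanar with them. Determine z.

A normal to the plane is n = P_1P_2 × P_1P_3 = (18550, -101500, 63350).
P_4 lies in the plane iff n · P_1P_4 = 0.
This gives (63350)z + (380100) = 0, so z = -6.

-6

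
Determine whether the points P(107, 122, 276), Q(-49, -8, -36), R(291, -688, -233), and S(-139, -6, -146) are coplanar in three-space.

No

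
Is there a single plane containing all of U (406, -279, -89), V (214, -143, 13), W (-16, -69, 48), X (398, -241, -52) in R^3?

No

A normal to the plane through U, V, W is n = UV × UW = (-2788, -16740, 17072).
The plane has equation n·P = 2019124. For X: n·X = 2036972.
2036972 ≠ 2019124, so X is off the plane.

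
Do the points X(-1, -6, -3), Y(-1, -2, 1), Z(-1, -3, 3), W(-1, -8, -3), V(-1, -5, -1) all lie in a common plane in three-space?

The plane through X, Y, Z has normal n = XY × XZ = (12, 0, 0) and equation n·P = -12.
Checking the remaining points: n·W = -12, n·V = -12.
All equal -12, so all 5 points lie in one plane.

Yes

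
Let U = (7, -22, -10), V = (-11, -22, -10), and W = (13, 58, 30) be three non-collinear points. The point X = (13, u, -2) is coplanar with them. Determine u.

-6

A normal to the plane is n = UV × UW = (0, 720, -1440).
X lies in the plane iff n · UX = 0.
This gives (720)u + (4320) = 0, so u = -6.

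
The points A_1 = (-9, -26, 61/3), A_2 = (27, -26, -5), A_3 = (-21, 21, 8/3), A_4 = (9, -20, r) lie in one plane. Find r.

Coplanarity ⇔ det[A_1A_2; A_1A_3; A_1A_4] = 0.
Expanding, this is linear in r: (1692)r + (-7332) = 0.
So r = 13/3.

13/3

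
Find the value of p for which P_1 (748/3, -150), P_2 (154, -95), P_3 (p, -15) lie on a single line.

46/3

Collinearity: (P_3 − P_1) must be parallel to (P_2 − P_1) = (-286/3, 55).
Cross-multiplying the components: (p − 748/3)·(55) = (135)·(-286/3).
Solving gives p = 46/3.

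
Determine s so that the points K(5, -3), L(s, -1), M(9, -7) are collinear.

The three points are collinear iff det[KL; KM] = 0.
This determinant is linear in s: (-4)s + (12) = 0, so s = 3.

3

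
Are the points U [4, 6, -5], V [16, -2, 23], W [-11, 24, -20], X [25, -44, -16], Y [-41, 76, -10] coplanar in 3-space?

The plane through U, V, W has normal n = UV × UW = (-384, -240, 96) and equation n·P = -3456.
Checking the remaining points: n·X = -576, n·Y = -3456.
Since n·X = -576 ≠ -3456, X is off the plane and the points are not all coplanar.

No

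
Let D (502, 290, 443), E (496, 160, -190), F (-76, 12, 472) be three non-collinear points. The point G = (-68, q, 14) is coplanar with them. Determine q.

The plane through D, E, F has equation −179744x + 366048y − 73472z = -16625664.
Substituting G: (366048)q + (11193984) = -16625664, so q = -76.

-76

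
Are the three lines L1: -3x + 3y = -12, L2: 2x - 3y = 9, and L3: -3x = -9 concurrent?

Yes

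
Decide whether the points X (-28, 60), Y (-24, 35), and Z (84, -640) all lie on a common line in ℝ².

XY = (4, -25), XZ = (112, -700).
Twice the signed area of △XYZ is (4)(-700) − (-25)(112) = 0.
The triangle is degenerate (zero area), so the points are collinear.

Yes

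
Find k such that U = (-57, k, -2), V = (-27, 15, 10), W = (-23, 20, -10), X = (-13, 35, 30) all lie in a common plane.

-27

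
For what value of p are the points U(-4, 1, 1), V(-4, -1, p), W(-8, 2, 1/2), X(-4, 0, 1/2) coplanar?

0

Coplanarity ⇔ det[UV; UW; UX] = 0.
Expanding, this is linear in p: (4)p + (0) = 0.
So p = 0.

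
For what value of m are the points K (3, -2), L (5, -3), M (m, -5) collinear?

9

Collinearity: (M − K) must be parallel to (L − K) = (2, -1).
Cross-multiplying the components: (m − 3)·(-1) = (-3)·(2).
Solving gives m = 9.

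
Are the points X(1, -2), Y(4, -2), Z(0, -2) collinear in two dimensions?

XY = (3, 0), XZ = (-1, 0).
det[XY; XZ] = (3)(0) − (0)(-1) = 0.
The determinant is zero, so the points are collinear.

Yes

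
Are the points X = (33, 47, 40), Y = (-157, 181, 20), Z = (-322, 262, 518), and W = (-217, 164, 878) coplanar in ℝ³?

Yes

With X as base: XY = (-190, 134, -20), XZ = (-355, 215, 478), XW = (-250, 117, 838).
XZ × XW = (124244, 177990, 12215).
XY · (XZ × XW) = 0.
The scalar triple product vanishes, so the four points are coplanar.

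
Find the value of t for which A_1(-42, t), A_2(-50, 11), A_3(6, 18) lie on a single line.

12

The three points are collinear iff det[A_1A_2; A_1A_3] = 0.
This determinant is linear in t: (56)t + (-672) = 0, so t = 12.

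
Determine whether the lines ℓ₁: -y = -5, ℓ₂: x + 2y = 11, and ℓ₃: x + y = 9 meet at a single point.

No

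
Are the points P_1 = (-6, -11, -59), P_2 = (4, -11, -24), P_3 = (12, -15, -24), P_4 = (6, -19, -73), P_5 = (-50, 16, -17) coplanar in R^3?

No

The plane through P_1, P_2, P_3 has normal n = P_1P_2 × P_1P_3 = (140, 280, -40) and equation n·P = -1560.
Checking the remaining points: n·P_4 = -1560, n·P_5 = -1840.
Since n·P_5 = -1840 ≠ -1560, P_5 is off the plane and the points are not all coplanar.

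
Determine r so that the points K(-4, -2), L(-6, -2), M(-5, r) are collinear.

Collinearity: (M − K) must be parallel to (L − K) = (-2, 0).
Cross-multiplying the components: (r − (-2))·(-2) = (-1)·(0).
Solving gives r = -2.

-2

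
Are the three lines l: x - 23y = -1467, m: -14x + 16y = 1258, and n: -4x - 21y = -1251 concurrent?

No

Lines aᵢx + bᵢy = cᵢ with pairwise distinct directions are concurrent exactly when det[aᵢ bᵢ cᵢ] = 0.
Here the determinant is -226.
Nonzero, so no common point exists.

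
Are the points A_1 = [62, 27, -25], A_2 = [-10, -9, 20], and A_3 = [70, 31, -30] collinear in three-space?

Yes

A_1A_2 = (-72, -36, 45), A_1A_3 = (8, 4, -5).
A_1A_2 × A_1A_3 = (0, 0, 0).
The cross product vanishes, so the three points are collinear.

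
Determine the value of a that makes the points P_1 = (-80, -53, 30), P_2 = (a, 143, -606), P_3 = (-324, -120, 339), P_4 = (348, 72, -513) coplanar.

Normal to plane P_1P_3P_4: n = (-2244, -240, -1824); plane equation n·P = 137520.
Requiring n·P_2 = 137520: (-2244)a + (1071024) = 137520.
So a = 416.

416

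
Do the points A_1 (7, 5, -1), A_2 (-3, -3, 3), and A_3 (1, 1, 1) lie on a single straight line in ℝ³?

A_1A_2 = (-10, -8, 4), A_1A_3 = (-6, -4, 2).
Comparing components 3 and 1: (4)(-6) − (-10)(2) = -4 ≠ 0, so A_1A_2 and A_1A_3 are not parallel and the points are not collinear.

No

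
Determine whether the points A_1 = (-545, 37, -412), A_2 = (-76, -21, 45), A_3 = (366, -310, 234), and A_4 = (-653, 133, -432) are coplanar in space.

Yes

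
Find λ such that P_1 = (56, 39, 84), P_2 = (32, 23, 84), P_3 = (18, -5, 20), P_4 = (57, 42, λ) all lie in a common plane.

92

Normal to plane P_1P_2P_3: n = (1024, -1536, 448); plane equation n·P = 35072.
Requiring n·P_4 = 35072: (448)λ + (-6144) = 35072.
So λ = 92.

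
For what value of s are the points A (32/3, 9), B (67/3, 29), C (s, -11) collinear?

-1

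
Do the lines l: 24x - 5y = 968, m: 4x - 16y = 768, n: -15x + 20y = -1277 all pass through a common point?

Lines aᵢx + bᵢy = cᵢ with pairwise distinct directions are concurrent exactly when det[aᵢ bᵢ cᵢ] = 0.
Here the determinant is -1092.
Nonzero, so no common point exists.

No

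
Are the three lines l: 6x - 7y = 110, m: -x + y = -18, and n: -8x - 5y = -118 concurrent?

Yes

The three lines meet at one point iff the augmented coefficient matrix [aᵢ bᵢ cᵢ] has rank < 3, i.e. its determinant vanishes.
Here the determinant is 0.
It vanishes, so the lines are concurrent at (16, -2).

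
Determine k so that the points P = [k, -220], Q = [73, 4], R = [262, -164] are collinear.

Collinearity: (P − Q) must be parallel to (R − Q) = (189, -168).
Cross-multiplying the components: (k − 73)·(-168) = (-224)·(189).
Solving gives k = 325.

325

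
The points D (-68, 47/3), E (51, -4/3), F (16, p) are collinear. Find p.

Collinearity: (F − D) must be parallel to (E − D) = (119, -17).
Cross-multiplying the components: (p − 47/3)·(119) = (84)·(-17).
Solving gives p = 11/3.

11/3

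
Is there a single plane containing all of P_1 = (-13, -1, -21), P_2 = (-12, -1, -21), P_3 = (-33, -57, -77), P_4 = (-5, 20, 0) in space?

The four points are coplanar iff the 3×3 determinant with rows P_1P_2, P_1P_3, P_1P_4 is zero.
Rows: (1, 0, 0), (-20, -56, -56), (8, 21, 21).
Expanding along the first row: (1)(0) − (0)(28) + (0)(28) = 0.
Zero determinant ⇒ coplanar.

Yes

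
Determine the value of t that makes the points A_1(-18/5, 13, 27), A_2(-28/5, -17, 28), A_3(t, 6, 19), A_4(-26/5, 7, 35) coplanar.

Coplanarity ⇔ det[A_1A_2; A_1A_3; A_1A_4] = 0.
Expanding, this is linear in t: (234)t + (3276/5) = 0.
So t = -14/5.

-14/5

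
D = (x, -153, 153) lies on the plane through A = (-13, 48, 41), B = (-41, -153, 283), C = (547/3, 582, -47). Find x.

A normal to the plane is n = AB × AC = (-111540, 134420/3, 24310).
D lies in the plane iff n · AD = 0.
This gives (-111540)x + (-7733440) = 0, so x = -208/3.

-208/3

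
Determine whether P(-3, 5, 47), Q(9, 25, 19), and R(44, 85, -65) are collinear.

PQ = (12, 20, -28), PR = (47, 80, -112).
PQ × PR = (0, 28, 20).
The cross product is nonzero, so the points do not lie on one line.

No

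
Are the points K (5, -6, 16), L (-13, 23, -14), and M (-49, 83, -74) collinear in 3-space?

No

KL = (-18, 29, -30), KM = (-54, 89, -90).
KL × KM = (60, 0, -36).
The cross product is nonzero, so the points do not lie on one line.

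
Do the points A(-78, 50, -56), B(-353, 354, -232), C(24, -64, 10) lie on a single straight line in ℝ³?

No

AB = (-275, 304, -176), AC = (102, -114, 66).
Comparing components 3 and 1: (-176)(102) − (-275)(66) = 198 ≠ 0, so AB and AC are not parallel and the points are not collinear.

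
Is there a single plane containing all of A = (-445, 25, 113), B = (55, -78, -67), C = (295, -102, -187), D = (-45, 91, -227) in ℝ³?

A normal to the plane through A, B, C is n = AB × AC = (8040, 16800, 12720).
The plane has equation n·P = -1720440. For D: n·D = -1720440.
Equal, so D lies in the plane and all four are coplanar.

Yes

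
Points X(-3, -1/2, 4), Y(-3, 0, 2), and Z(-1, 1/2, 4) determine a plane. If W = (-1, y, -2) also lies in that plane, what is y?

2

A normal to the plane is n = XY × XZ = (2, -4, -1).
W lies in the plane iff n · XW = 0.
This gives (-4)y + (8) = 0, so y = 2.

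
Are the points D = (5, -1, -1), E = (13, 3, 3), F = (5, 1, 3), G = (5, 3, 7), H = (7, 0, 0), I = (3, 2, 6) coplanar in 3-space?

The plane through D, E, F has normal n = DE × DF = (8, -32, 16) and equation n·P = 56.
Checking the remaining points: n·G = 56, n·H = 56, n·I = 56.
All equal 56, so all 6 points lie in one plane.

Yes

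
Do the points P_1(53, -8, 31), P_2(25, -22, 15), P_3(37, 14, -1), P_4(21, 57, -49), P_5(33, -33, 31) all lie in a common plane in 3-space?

The plane through P_1, P_2, P_3 has normal n = P_1P_2 × P_1P_3 = (800, -640, -840) and equation n·P = 21480.
Checking the remaining points: n·P_4 = 21480, n·P_5 = 21480.
All equal 21480, so all 5 points lie in one plane.

Yes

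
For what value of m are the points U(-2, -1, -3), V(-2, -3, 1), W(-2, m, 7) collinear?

-6

Direction UV = (0, -2, 4). From the z-coordinate of W, the parameter along the line is τ = (7 − (-3))/4 = 5/2.
Then m = (-1) + 5/2·(-2) = -6.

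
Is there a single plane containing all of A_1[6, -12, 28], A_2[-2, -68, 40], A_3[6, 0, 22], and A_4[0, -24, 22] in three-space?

With A_1 as base: A_1A_2 = (-8, -56, 12), A_1A_3 = (0, 12, -6), A_1A_4 = (-6, -12, -6).
A_1A_3 × A_1A_4 = (-144, 36, 72).
A_1A_2 · (A_1A_3 × A_1A_4) = 0.
The scalar triple product vanishes, so the four points are coplanar.

Yes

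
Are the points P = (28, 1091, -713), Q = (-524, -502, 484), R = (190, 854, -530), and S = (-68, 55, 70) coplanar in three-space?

With P as base: PQ = (-552, -1593, 1197), PR = (162, -237, 183), PS = (-96, -1036, 783).
PR × PS = (4017, -144414, -190584).
PQ · (PR × PS) = -294930.
Since -294930 ≠ 0, the four points are not coplanar.

No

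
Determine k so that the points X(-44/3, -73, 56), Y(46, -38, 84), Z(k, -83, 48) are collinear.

-32

Collinearity requires XY × XZ = 0; each component is linear in k.
The y-component gives (28)k + (896) = 0, so k = -32.
The remaining components then also vanish.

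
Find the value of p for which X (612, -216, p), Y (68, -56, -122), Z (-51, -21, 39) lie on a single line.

-858

Direction YZ = (-119, 35, 161). From the x-coordinate of X, the parameter along the line is τ = (612 − 68)/(-119) = -32/7.
Then p = (-122) + (-32/7)·(161) = -858.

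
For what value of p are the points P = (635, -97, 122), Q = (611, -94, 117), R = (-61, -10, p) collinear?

Direction PQ = (-24, 3, -5). From the x-coordinate of R, the parameter along the line is τ = (-61 − 635)/(-24) = 29.
Then p = 122 + 29·(-5) = -23.

-23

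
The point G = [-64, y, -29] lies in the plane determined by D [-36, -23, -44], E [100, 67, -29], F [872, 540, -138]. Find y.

-38

The plane through D, E, F has equation −16905x + 26404y − 5152z = 227976.
Substituting G: (26404)y + (1231328) = 227976, so y = -38.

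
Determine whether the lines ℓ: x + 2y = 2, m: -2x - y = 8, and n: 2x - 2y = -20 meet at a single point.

Yes

Intersecting ℓ and m: solving the 2×2 system gives (x, y) = (-6, 4).
Substitute into n: (2)(-6) + (-2)(4) = -20.
This equals -20, so (-6, 4) lies on all three lines and they are concurrent.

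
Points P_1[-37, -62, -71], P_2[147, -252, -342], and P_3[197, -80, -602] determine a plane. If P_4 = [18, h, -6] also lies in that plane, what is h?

A normal to the plane is n = P_1P_2 × P_1P_3 = (96012, 34290, 41148).
P_4 lies in the plane iff n · P_1P_4 = 0.
This gives (34290)h + (10081260) = 0, so h = -294.

-294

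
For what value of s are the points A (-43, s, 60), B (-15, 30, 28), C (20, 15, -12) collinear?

42

Direction BC = (35, -15, -40). From the x-coordinate of A, the parameter along the line is τ = (-43 − (-15))/35 = -4/5.
Then s = 30 + (-4/5)·(-15) = 42.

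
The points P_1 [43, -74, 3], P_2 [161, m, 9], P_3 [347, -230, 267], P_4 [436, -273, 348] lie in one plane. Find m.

-204

Coplanarity ⇔ det[P_1P_2; P_1P_3; P_1P_4] = 0.
Expanding, this is linear in m: (-1128)m + (-230112) = 0.
So m = -204.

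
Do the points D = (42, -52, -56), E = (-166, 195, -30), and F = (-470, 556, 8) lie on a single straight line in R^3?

DE = (-208, 247, 26), DF = (-512, 608, 64).
DE × DF = (0, 0, 0).
The cross product vanishes, so the three points are collinear.

Yes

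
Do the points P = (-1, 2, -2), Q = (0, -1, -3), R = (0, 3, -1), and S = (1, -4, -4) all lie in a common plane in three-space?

Yes

A normal to the plane through P, Q, R is n = PQ × PR = (-2, -2, 4).
The plane has equation n·X = -10. For S: n·S = -10.
Equal, so S lies in the plane and all four are coplanar.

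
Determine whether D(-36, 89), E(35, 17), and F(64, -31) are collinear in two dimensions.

No

DE = (71, -72), DF = (100, -120).
If collinear, DF would be a scalar multiple of DE. But (71)·(-120) ≠ (-72)·(100) (difference -1320), so they are not parallel; the points are not collinear.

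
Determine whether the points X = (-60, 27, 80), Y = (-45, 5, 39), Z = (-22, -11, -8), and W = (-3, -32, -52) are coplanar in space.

With X as base: XY = (15, -22, -41), XZ = (38, -38, -88), XW = (57, -59, -132).
XZ × XW = (-176, 0, -76).
XY · (XZ × XW) = 476.
Since 476 ≠ 0, the four points are not coplanar.

No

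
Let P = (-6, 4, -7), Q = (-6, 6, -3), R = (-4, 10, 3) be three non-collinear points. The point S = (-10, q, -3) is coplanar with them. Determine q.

A normal to the plane is n = PQ × PR = (-4, 8, -4).
S lies in the plane iff n · PS = 0.
This gives (8)q + (-32) = 0, so q = 4.

4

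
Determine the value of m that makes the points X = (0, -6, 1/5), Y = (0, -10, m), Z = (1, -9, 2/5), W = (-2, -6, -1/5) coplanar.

1/5

Normal to plane XZW: n = (6/5, 0, -6); plane equation n·P = -6/5.
Requiring n·Y = -6/5: (-6)m + (0) = -6/5.
So m = 1/5.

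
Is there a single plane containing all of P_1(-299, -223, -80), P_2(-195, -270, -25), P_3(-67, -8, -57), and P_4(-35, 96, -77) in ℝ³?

Yes

A normal to the plane through P_1, P_2, P_3 is n = P_1P_2 × P_1P_3 = (-12906, 10368, 33264).
The plane has equation n·P = -1114290. For P_4: n·P_4 = -1114290.
Equal, so P_4 lies in the plane and all four are coplanar.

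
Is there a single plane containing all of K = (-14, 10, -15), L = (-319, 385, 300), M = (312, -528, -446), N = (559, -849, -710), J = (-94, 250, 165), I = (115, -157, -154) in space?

The plane through K, L, M has normal n = KL × KM = (7845, -28765, 41840) and equation n·P = -1025080.
Checking the remaining points: n·N = -899560, n·J = -1025080, n·I = -1025080.
Since n·N = -899560 ≠ -1025080, N is off the plane and the points are not all coplanar.

No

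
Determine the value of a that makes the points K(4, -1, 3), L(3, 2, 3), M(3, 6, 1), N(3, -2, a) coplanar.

5

Normal to plane KLM: n = (-6, -2, -4); plane equation n·P = -34.
Requiring n·N = -34: (-4)a + (-14) = -34.
So a = 5.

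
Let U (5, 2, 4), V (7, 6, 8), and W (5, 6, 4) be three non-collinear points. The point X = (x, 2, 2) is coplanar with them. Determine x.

4

The plane through U, V, W has equation −16x + 8z = -48.
Substituting X: (-16)x + (16) = -48, so x = 4.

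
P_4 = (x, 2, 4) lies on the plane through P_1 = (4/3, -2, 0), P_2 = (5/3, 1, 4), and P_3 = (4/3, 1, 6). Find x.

2

Coplanarity requires P_1P_2 · (P_1P_3 × P_1P_4) = 0.
P_1P_2 = (1/3, 3, 4), P_1P_3 = (0, 3, 6); the triple product is linear in x with coefficient 6 and constant term -12.
Setting it to zero: x = 2.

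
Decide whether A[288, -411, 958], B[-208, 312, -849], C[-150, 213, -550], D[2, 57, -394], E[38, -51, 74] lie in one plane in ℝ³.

Yes

The plane through A, B, C has normal n = AB × AC = (37284, 43498, 7170) and equation n·P = -271026.
Checking the remaining points: n·D = -271026, n·E = -271026.
All equal -271026, so all 5 points lie in one plane.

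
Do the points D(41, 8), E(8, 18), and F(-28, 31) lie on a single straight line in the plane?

DE = (-33, 10), DF = (-69, 23).
Twice the signed area of △DEF is (-33)(23) − (10)(-69) = -69.
The area is nonzero, so the three points are not collinear.

No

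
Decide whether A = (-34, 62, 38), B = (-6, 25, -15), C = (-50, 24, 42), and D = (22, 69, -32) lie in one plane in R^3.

Yes

The four points are coplanar iff the 3×3 determinant with rows AB, AC, AD is zero.
Rows: (28, -37, -53), (-16, -38, 4), (56, 7, -70).
Expanding along the first row: (28)(2632) − (-37)(896) + (-53)(2016) = 0.
Zero determinant ⇒ coplanar.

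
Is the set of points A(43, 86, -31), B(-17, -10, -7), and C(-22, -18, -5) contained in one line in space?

Yes

AB = (-60, -96, 24), AC = (-65, -104, 26).
Each component of AC is 13/12 times the corresponding component of AB, so AC = 13/12·AB and the points are collinear.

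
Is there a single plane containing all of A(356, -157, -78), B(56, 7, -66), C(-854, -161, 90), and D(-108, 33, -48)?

The four points are coplanar iff the 3×3 determinant with rows AB, AC, AD is zero.
Rows: (-300, 164, 12), (-1210, -4, 168), (-464, 190, 30).
Expanding along the first row: (-300)(-32040) − (164)(41652) + (12)(-231756) = 0.
Zero determinant ⇒ coplanar.

Yes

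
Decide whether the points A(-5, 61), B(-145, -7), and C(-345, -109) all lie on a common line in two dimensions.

AB = (-140, -68), AC = (-340, -170).
Twice the signed area of △ABC is (-140)(-170) − (-68)(-340) = 680.
The area is nonzero, so the three points are not collinear.

No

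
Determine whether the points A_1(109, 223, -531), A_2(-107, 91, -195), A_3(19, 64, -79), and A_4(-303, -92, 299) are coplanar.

The four points are coplanar iff the 3×3 determinant with rows A_1A_2, A_1A_3, A_1A_4 is zero.
Rows: (-216, -132, 336), (-90, -159, 452), (-412, -315, 830).
Expanding along the first row: (-216)(10410) − (-132)(111524) + (336)(-37158) = -12480.
Nonzero ⇒ not coplanar.

No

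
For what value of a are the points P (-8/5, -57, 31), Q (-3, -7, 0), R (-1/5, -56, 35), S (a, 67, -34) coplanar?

Normal to plane PQR: n = (231, -189/5, -357/5); plane equation n·X = -2142/5.
Requiring n·S = -2142/5: (231)a + (-105) = -2142/5.
So a = -7/5.

-7/5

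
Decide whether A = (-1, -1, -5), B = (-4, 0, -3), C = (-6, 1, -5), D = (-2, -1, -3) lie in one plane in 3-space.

The four points are coplanar iff the 3×3 determinant with rows AB, AC, AD is zero.
Rows: (-3, 1, 2), (-5, 2, 0), (-1, 0, 2).
Expanding along the first row: (-3)(4) − (1)(-10) + (2)(2) = 2.
Nonzero ⇒ not coplanar.

No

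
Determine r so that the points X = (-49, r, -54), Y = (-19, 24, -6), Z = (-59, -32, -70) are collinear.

-18

Collinearity requires XY × XZ = 0; each component is linear in r.
The x-component gives (64)r + (1152) = 0, so r = -18.
The remaining components then also vanish.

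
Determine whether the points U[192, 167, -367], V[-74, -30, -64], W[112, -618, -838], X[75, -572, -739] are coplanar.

With U as base: UV = (-266, -197, 303), UW = (-80, -785, -471), UX = (-117, -739, -372).
UW × UX = (-56049, 25347, -32725).
UV · (UW × UX) = 0.
The scalar triple product vanishes, so the four points are coplanar.

Yes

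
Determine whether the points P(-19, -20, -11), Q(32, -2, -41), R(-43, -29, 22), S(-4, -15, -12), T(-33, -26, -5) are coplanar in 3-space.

No

The plane through P, Q, R has normal n = PQ × PR = (324, -963, -27) and equation n·X = 13401.
Checking the remaining points: n·S = 13473, n·T = 14481.
Since n·S = 13473 ≠ 13401, S is off the plane and the points are not all coplanar.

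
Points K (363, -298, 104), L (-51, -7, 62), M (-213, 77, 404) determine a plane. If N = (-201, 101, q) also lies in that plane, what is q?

16

A normal to the plane is n = KL × KM = (103050, 148392, 12366).
N lies in the plane iff n · KN = 0.
This gives (12366)q + (-197856) = 0, so q = 16.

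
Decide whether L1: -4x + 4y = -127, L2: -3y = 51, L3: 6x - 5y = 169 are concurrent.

No

Intersecting L1 and L2: solving the 2×2 system gives (x, y) = (59/4, -17).
Substitute into L3: (6)(59/4) + (-5)(-17) = 347/2.
But L3 requires 169 ≠ 347/2, so the three lines have no common point.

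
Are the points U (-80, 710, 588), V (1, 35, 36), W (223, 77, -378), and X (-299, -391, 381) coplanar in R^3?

Yes

With U as base: UV = (81, -675, -552), UW = (303, -633, -966), UX = (-219, -1101, -207).
UW × UX = (-932535, 274275, -472230).
UV · (UW × UX) = 0.
The scalar triple product vanishes, so the four points are coplanar.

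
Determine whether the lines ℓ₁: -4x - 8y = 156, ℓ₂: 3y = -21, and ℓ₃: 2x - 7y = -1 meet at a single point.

Yes

Intersecting ℓ₁ and ℓ₂: solving the 2×2 system gives (x, y) = (-25, -7).
Substitute into ℓ₃: (2)(-25) + (-7)(-7) = -1.
This equals -1, so (-25, -7) lies on all three lines and they are concurrent.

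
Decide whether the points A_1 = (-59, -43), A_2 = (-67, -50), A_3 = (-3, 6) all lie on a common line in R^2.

Yes

A_1A_2 = (-8, -7), A_1A_3 = (56, 49).
Checking proportionality: A_1A_3 = -7·A_1A_2, so the vectors are parallel and the points are collinear.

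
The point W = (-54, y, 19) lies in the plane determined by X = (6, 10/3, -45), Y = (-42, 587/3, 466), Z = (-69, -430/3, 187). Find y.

-210

Coplanarity requires XY · (XZ × XW) = 0.
XY = (-48, 577/3, 511), XZ = (-75, -440/3, 232); the triple product is linear in y with coefficient -27189 and constant term -5709690.
Setting it to zero: y = -210.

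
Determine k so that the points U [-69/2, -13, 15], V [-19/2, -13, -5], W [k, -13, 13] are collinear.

Direction UV = (25, 0, -20). From the z-coordinate of W, the parameter along the line is τ = (13 − 15)/(-20) = 1/10.
Then k = (-69/2) + 1/10·(25) = -32.

-32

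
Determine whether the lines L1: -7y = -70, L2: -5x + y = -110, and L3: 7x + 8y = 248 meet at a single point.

Yes

Intersecting L1 and L2: solving the 2×2 system gives (x, y) = (24, 10).
Substitute into L3: (7)(24) + (8)(10) = 248.
This equals 248, so (24, 10) lies on all three lines and they are concurrent.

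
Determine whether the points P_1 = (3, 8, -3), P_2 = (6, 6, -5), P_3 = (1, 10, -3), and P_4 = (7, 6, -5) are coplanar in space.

With P_1 as base: P_1P_2 = (3, -2, -2), P_1P_3 = (-2, 2, 0), P_1P_4 = (4, -2, -2).
P_1P_3 × P_1P_4 = (-4, -4, -4).
P_1P_2 · (P_1P_3 × P_1P_4) = 4.
Since 4 ≠ 0, the four points are not coplanar.

No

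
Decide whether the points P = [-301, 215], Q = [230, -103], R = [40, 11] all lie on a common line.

PQ = (531, -318), PR = (341, -204).
If collinear, PR would be a scalar multiple of PQ. But (531)·(-204) ≠ (-318)·(341) (difference 114), so they are not parallel; the points are not collinear.

No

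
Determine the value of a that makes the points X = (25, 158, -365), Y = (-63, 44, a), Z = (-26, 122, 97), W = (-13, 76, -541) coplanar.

-57

Normal to plane XZW: n = (44220, -26532, 2814); plane equation n·P = -4113666.
Requiring n·Y = -4113666: (2814)a + (-3953268) = -4113666.
So a = -57.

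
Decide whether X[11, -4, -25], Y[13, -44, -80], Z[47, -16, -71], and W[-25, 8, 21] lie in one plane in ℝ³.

Yes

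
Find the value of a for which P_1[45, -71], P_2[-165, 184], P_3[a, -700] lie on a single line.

563

Collinearity: (P_3 − P_1) must be parallel to (P_2 − P_1) = (-210, 255).
Cross-multiplying the components: (a − 45)·(255) = (-629)·(-210).
Solving gives a = 563.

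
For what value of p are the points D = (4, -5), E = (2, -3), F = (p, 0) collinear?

The three points are collinear iff det[DE; DF] = 0.
This determinant is linear in p: (-2)p + (-2) = 0, so p = -1.

-1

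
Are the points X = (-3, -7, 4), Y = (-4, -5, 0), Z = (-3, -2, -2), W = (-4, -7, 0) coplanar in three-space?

No

With X as base: XY = (-1, 2, -4), XZ = (0, 5, -6), XW = (-1, 0, -4).
XZ × XW = (-20, 6, 5).
XY · (XZ × XW) = 12.
Since 12 ≠ 0, the four points are not coplanar.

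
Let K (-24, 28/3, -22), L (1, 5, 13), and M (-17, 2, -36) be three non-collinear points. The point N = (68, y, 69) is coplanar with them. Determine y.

-49/3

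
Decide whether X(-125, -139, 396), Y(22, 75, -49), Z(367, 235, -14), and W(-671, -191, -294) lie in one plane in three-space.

Yes

A normal to the plane through X, Y, Z is n = XY × XZ = (78690, -158670, -50310).
The plane has equation n·P = -7703880. For W: n·W = -7703880.
Equal, so W lies in the plane and all four are coplanar.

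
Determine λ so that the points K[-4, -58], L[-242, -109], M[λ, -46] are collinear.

The three points are collinear iff det[KL; KM] = 0.
This determinant is linear in λ: (51)λ + (-2652) = 0, so λ = 52.

52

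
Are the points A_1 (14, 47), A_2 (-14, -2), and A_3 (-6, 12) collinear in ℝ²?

Yes

A_1A_2 = (-28, -49), A_1A_3 = (-20, -35).
Checking proportionality: A_1A_3 = 5/7·A_1A_2, so the vectors are parallel and the points are collinear.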